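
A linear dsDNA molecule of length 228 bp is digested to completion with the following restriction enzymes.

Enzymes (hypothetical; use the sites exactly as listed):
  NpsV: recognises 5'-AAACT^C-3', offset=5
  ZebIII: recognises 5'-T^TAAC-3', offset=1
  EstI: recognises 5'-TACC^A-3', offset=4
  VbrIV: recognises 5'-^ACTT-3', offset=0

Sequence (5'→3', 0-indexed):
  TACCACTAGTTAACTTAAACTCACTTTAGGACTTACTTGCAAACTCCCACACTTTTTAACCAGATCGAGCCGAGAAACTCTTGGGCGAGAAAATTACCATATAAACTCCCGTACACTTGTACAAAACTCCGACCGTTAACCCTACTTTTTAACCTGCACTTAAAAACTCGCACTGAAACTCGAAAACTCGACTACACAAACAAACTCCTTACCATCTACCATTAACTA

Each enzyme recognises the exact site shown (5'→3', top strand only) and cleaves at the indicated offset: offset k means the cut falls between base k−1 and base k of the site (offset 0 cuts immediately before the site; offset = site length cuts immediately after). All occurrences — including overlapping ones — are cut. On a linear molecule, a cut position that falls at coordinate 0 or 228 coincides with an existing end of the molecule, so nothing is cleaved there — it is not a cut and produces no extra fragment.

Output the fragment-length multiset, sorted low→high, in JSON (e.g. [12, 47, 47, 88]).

Site scan:
  NpsV AAACTC/5: at [16, 40, 74, 102, 123, 163, 175, 183, 201] ⇒ [21, 45, 79, 107, 128, 168, 180, 188, 206]
  ZebIII TTAAC/1: at [9, 55, 135, 148, 221] ⇒ [10, 56, 136, 149, 222]
  EstI TACCA/4: at [0, 94, 209, 216] ⇒ [4, 98, 213, 220]
  VbrIV ACTT/0: at [12, 22, 30, 34, 50, 114, 143, 157] ⇒ [12, 22, 30, 34, 50, 114, 143, 157]

All cut coordinates (distinct, sorted): [4, 10, 12, 21, 22, 30, 34, 45, 50, 56, 79, 98, 107, 114, 128, 136, 143, 149, 157, 168, 180, 188, 206, 213, 220, 222]

Fragment lengths:
  [0,4): 4 bp
  [4,10): 6 bp
  [10,12): 2 bp
  [12,21): 9 bp
  [21,22): 1 bp
  [22,30): 8 bp
  [30,34): 4 bp
  [34,45): 11 bp
  [45,50): 5 bp
  [50,56): 6 bp
  [56,79): 23 bp
  [79,98): 19 bp
  [98,107): 9 bp
  [107,114): 7 bp
  [114,128): 14 bp
  [128,136): 8 bp
  [136,143): 7 bp
  [143,149): 6 bp
  [149,157): 8 bp
  [157,168): 11 bp
  [168,180): 12 bp
  [180,188): 8 bp
  [188,206): 18 bp
  [206,213): 7 bp
  [213,220): 7 bp
  [220,222): 2 bp
  [222,228): 6 bp

[1,2,2,4,4,5,6,6,6,6,7,7,7,7,8,8,8,8,9,9,11,11,12,14,18,19,23]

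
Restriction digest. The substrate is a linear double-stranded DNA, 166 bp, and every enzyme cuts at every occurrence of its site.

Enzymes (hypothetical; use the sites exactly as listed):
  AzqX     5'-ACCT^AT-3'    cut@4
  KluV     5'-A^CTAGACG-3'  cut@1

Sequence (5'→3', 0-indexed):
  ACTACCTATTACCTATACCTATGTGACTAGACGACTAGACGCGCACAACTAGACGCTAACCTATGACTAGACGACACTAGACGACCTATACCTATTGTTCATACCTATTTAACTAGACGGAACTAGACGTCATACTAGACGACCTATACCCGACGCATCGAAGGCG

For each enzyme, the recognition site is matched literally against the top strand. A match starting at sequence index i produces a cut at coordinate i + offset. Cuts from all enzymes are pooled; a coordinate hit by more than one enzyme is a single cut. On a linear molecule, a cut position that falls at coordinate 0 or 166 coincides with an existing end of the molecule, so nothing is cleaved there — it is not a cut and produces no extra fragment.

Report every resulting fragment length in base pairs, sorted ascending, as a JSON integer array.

[4,6,6,6,6,7,7,8,10,10,11,11,12,13,14,14,21]

Site scan:
  AzqX ACCTAT/4: at [3, 10, 16, 58, 83, 89, 102, 141] ⇒ [7, 14, 20, 62, 87, 93, 106, 145]
  KluV ACTAGACG/1: at [25, 33, 47, 65, 75, 111, 121, 133] ⇒ [26, 34, 48, 66, 76, 112, 122, 134]

Pooled cuts: [7, 14, 20, 26, 34, 48, 62, 66, 76, 87, 93, 106, 112, 122, 134, 145]

Fragments:
  [0,7): 7 bp
  [7,14): 7 bp
  [14,20): 6 bp
  [20,26): 6 bp
  [26,34): 8 bp
  [34,48): 14 bp
  [48,62): 14 bp
  [62,66): 4 bp
  [66,76): 10 bp
  [76,87): 11 bp
  [87,93): 6 bp
  [93,106): 13 bp
  [106,112): 6 bp
  [112,122): 10 bp
  [122,134): 12 bp
  [134,145): 11 bp
  [145,166): 21 bp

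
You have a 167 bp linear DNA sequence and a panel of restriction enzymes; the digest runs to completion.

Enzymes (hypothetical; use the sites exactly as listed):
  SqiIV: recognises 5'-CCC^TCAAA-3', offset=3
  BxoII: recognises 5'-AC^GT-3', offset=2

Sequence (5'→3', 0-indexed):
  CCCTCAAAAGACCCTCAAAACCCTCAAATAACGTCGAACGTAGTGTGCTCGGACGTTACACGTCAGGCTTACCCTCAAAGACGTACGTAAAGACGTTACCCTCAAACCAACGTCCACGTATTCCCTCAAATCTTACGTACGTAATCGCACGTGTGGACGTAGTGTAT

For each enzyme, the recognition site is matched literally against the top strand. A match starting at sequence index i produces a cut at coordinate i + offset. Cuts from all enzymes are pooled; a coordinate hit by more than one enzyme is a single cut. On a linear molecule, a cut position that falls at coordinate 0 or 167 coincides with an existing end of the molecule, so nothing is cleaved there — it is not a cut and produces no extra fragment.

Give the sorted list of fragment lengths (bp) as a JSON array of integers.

Scan for sites:
  SqiIV CCCTCAAA/3: at [0, 11, 20, 71, 98, 122] ⇒ [3, 14, 23, 74, 101, 125]
  BxoII ACGT/2: at [30, 37, 52, 59, 80, 84, 92, 109, 115, 134, 138, 148, 156] ⇒ [32, 39, 54, 61, 82, 86, 94, 111, 117, 136, 140, 150, 158]

All cut coordinates (distinct, sorted): [3, 14, 23, 32, 39, 54, 61, 74, 82, 86, 94, 101, 111, 117, 125, 136, 140, 150, 158]

Fragment lengths:
  [0,3): 3 bp
  [3,14): 11 bp
  [14,23): 9 bp
  [23,32): 9 bp
  [32,39): 7 bp
  [39,54): 15 bp
  [54,61): 7 bp
  [61,74): 13 bp
  [74,82): 8 bp
  [82,86): 4 bp
  [86,94): 8 bp
  [94,101): 7 bp
  [101,111): 10 bp
  [111,117): 6 bp
  [117,125): 8 bp
  [125,136): 11 bp
  [136,140): 4 bp
  [140,150): 10 bp
  [150,158): 8 bp
  [158,167): 9 bp

[3,4,4,6,7,7,7,8,8,8,8,9,9,9,10,10,11,11,13,15]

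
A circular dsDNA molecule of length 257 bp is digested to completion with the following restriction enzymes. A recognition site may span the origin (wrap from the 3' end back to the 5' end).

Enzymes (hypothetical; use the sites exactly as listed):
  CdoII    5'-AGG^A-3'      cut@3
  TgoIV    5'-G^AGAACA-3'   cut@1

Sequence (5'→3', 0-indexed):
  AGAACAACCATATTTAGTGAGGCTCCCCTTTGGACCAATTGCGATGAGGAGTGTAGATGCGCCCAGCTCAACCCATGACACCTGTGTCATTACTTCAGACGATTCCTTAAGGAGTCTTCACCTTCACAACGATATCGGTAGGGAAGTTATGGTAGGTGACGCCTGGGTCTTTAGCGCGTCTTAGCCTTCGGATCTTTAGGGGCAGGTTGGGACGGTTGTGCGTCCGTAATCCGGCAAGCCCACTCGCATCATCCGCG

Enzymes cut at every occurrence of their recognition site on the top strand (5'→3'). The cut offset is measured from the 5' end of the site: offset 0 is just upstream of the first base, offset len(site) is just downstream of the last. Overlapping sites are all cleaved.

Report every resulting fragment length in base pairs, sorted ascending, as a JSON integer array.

Scan for sites:
  CdoII AGGA/3: at [46, 109] ⇒ [49, 112]
  TgoIV GAGAACA/1: at [256] ⇒ [0]

All cut coordinates (distinct, sorted): [0, 49, 112]

Fragment lengths:
  0→49: 49 bp
  49→112: 63 bp
  112→0 (wrap): 257-112+0 = 145 bp

[49,63,145]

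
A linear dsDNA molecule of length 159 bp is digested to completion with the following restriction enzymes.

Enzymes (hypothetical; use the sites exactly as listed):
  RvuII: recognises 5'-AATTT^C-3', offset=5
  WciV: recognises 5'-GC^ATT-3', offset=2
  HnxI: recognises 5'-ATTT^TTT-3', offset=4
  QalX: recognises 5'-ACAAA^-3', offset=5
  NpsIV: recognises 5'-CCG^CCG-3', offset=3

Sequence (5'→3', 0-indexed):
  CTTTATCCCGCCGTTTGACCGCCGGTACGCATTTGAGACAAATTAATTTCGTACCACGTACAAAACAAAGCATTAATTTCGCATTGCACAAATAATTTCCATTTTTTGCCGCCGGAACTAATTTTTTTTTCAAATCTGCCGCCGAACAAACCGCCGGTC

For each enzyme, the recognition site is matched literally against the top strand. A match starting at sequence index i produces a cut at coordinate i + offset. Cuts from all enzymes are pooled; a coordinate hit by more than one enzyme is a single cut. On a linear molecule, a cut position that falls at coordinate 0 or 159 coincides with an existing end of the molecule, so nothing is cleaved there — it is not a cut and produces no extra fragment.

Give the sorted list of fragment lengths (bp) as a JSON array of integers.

Site scan:
  RvuII (AATTTC, off=5): starts [44, 74, 93] → cuts [49, 79, 98]
  WciV (GCATT, off=2): starts [28, 69, 80] → cuts [30, 71, 82]
  HnxI (ATTTTTT, off=4): starts [100, 120] → cuts [104, 124]
  QalX (ACAAA, off=5): starts [37, 59, 64, 87, 145] → cuts [42, 64, 69, 92, 150]
  NpsIV (CCGCCG, off=3): starts [7, 18, 108, 138, 150] → cuts [10, 21, 111, 141, 153]

Pooled cuts: [10, 21, 30, 42, 49, 64, 69, 71, 79, 82, 92, 98, 104, 111, 124, 141, 150, 153]

Fragments:
  [0,10): 10 bp
  [10,21): 11 bp
  [21,30): 9 bp
  [30,42): 12 bp
  [42,49): 7 bp
  [49,64): 15 bp
  [64,69): 5 bp
  [69,71): 2 bp
  [71,79): 8 bp
  [79,82): 3 bp
  [82,92): 10 bp
  [92,98): 6 bp
  [98,104): 6 bp
  [104,111): 7 bp
  [111,124): 13 bp
  [124,141): 17 bp
  [141,150): 9 bp
  [150,153): 3 bp
  [153,159): 6 bp

[2,3,3,5,6,6,6,7,7,8,9,9,10,10,11,12,13,15,17]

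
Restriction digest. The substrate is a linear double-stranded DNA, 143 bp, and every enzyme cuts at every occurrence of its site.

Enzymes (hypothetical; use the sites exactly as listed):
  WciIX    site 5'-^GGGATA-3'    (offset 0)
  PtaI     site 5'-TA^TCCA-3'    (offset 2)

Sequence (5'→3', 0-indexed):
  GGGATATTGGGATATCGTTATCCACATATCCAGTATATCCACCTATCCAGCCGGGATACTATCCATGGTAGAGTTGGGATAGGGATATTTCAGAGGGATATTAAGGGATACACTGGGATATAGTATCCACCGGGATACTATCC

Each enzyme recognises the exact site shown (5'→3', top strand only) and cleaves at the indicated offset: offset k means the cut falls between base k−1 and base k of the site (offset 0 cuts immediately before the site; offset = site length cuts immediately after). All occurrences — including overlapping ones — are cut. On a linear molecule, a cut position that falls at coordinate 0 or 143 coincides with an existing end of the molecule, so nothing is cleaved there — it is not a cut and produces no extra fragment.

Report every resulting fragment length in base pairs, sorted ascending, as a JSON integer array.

Site scan:
  WciIX GGGATA/0: at [0, 8, 52, 75, 81, 94, 104, 114, 131] ⇒ [8, 52, 75, 81, 94, 104, 114, 131] (position 0 is a terminus of the linear molecule — no cut)
  PtaI TATCCA/2: at [18, 26, 35, 43, 59, 123] ⇒ [20, 28, 37, 45, 61, 125]

Pooled cuts: [8, 20, 28, 37, 45, 52, 61, 75, 81, 94, 104, 114, 125, 131]

Fragment lengths:
  [0,8): 8 bp
  [8,20): 12 bp
  [20,28): 8 bp
  [28,37): 9 bp
  [37,45): 8 bp
  [45,52): 7 bp
  [52,61): 9 bp
  [61,75): 14 bp
  [75,81): 6 bp
  [81,94): 13 bp
  [94,104): 10 bp
  [104,114): 10 bp
  [114,125): 11 bp
  [125,131): 6 bp
  [131,143): 12 bp

[6,6,7,8,8,8,9,9,10,10,11,12,12,13,14]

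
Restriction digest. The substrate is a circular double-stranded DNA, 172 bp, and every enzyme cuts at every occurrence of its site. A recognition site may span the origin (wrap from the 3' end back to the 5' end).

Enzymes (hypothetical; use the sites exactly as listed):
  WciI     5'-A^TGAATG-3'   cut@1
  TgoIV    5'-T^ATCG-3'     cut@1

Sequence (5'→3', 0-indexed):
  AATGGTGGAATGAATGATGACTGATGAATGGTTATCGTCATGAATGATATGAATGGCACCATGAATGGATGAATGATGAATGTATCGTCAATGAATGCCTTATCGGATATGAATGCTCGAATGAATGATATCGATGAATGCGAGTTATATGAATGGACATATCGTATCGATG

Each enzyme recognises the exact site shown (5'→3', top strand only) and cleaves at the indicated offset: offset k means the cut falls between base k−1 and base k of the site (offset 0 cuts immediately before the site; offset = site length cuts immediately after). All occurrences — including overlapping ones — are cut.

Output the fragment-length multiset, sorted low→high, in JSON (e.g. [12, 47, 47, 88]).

Per-enzyme occurrences:
  WciI ATGAATG/1: at [9, 23, 39, 48, 60, 68, 75, 90, 108, 120, 133, 148, 169] ⇒ [10, 24, 40, 49, 61, 69, 76, 91, 109, 121, 134, 149, 170]
  TgoIV TATCG/1: at [32, 82, 100, 128, 159, 164] ⇒ [33, 83, 101, 129, 160, 165]

Pooled cuts: [10, 24, 33, 40, 49, 61, 69, 76, 83, 91, 101, 109, 121, 129, 134, 149, 160, 165, 170]

Fragments:
  10→24: 14 bp
  24→33: 9 bp
  33→40: 7 bp
  40→49: 9 bp
  49→61: 12 bp
  61→69: 8 bp
  69→76: 7 bp
  76→83: 7 bp
  83→91: 8 bp
  91→101: 10 bp
  101→109: 8 bp
  109→121: 12 bp
  121→129: 8 bp
  129→134: 5 bp
  134→149: 15 bp
  149→160: 11 bp
  160→165: 5 bp
  165→170: 5 bp
  170→10 (wrap): 172-170+10 = 12 bp

[5,5,5,7,7,7,8,8,8,8,9,9,10,11,12,12,12,14,15]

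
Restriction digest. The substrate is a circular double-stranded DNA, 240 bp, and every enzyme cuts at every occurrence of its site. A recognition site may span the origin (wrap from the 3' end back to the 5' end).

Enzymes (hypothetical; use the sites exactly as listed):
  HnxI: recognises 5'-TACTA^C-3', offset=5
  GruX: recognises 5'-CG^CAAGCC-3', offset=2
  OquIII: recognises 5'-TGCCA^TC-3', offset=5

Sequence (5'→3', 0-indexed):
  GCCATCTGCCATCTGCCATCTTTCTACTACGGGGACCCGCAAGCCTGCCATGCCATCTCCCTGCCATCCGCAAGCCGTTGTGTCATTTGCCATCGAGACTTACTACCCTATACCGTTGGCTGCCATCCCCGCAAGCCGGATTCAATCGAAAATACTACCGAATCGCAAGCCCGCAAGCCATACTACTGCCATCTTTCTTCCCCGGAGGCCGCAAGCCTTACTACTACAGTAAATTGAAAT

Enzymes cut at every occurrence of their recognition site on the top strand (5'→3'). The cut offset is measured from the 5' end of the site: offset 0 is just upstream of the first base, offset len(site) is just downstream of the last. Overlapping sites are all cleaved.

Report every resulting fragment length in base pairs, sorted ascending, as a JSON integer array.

[3,4,6,6,7,7,8,8,10,11,11,12,12,13,16,18,20,20,22,26]

Site scan:
  HnxI TACTAC/5: at [24, 100, 152, 180, 218, 221] ⇒ [29, 105, 157, 185, 223, 226]
  GruX CGCAAGCC/2: at [37, 68, 129, 163, 171, 209] ⇒ [39, 70, 131, 165, 173, 211]
  OquIII TGCCATC/5: at [6, 13, 50, 61, 87, 120, 186, 239] ⇒ [4, 11, 18, 55, 66, 92, 125, 191]

Pooled cuts: [4, 11, 18, 29, 39, 55, 66, 70, 92, 105, 125, 131, 157, 165, 173, 185, 191, 211, 223, 226]

Fragments:
  4→11: 7 bp
  11→18: 7 bp
  18→29: 11 bp
  29→39: 10 bp
  39→55: 16 bp
  55→66: 11 bp
  66→70: 4 bp
  70→92: 22 bp
  92→105: 13 bp
  105→125: 20 bp
  125→131: 6 bp
  131→157: 26 bp
  157→165: 8 bp
  165→173: 8 bp
  173→185: 12 bp
  185→191: 6 bp
  191→211: 20 bp
  211→223: 12 bp
  223→226: 3 bp
  226→4 (wrap): 240-226+4 = 18 bp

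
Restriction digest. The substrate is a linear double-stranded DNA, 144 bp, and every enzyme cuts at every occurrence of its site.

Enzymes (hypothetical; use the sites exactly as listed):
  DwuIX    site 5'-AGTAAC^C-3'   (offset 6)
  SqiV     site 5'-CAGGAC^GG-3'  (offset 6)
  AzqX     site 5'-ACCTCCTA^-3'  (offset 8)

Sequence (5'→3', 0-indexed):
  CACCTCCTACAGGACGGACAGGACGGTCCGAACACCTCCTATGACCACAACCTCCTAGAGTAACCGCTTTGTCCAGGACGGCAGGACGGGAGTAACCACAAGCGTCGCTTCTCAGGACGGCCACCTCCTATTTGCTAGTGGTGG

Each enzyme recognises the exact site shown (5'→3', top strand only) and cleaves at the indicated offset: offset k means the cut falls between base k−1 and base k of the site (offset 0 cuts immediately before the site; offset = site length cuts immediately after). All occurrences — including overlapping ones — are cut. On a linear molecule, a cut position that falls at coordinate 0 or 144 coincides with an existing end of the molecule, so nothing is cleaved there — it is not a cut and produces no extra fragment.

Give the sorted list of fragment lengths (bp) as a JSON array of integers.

Per-enzyme occurrences:
  DwuIX AGTAACC/6: at [58, 90] ⇒ [64, 96]
  SqiV CAGGACGG/6: at [9, 18, 73, 81, 112] ⇒ [15, 24, 79, 87, 118]
  AzqX ACCTCCTA/8: at [1, 33, 49, 122] ⇒ [9, 41, 57, 130]

All cut coordinates (distinct, sorted): [9, 15, 24, 41, 57, 64, 79, 87, 96, 118, 130]

Fragment lengths:
  [0,9): 9 bp
  [9,15): 6 bp
  [15,24): 9 bp
  [24,41): 17 bp
  [41,57): 16 bp
  [57,64): 7 bp
  [64,79): 15 bp
  [79,87): 8 bp
  [87,96): 9 bp
  [96,118): 22 bp
  [118,130): 12 bp
  [130,144): 14 bp

[6,7,8,9,9,9,12,14,15,16,17,22]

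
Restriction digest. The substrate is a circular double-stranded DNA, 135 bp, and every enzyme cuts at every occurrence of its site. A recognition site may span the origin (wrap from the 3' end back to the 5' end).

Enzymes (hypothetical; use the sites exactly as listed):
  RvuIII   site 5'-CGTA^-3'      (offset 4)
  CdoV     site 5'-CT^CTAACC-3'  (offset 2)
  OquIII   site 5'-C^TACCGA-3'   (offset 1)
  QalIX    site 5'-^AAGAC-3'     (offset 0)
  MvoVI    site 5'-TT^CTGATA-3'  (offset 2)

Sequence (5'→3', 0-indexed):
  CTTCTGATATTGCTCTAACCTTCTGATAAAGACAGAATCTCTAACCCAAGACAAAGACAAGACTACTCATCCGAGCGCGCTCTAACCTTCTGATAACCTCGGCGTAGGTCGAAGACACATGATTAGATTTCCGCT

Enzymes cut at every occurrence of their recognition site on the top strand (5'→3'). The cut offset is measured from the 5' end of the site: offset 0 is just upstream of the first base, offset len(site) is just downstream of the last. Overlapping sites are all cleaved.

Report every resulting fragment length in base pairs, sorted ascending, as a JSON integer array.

Scan for sites:
  RvuIII (CGTA, off=4): starts [102] → cuts [106]
  CdoV (CTCTAACC, off=2): starts [12, 38, 79] → cuts [14, 40, 81]
  OquIII (CTACCGA, off=1): no sites
  QalIX (AAGAC, off=0): starts [28, 47, 53, 58, 111] → cuts [28, 47, 53, 58, 111]
  MvoVI (TTCTGATA, off=2): starts [1, 20, 87] → cuts [3, 22, 89]

All cut coordinates (distinct, sorted): [3, 14, 22, 28, 40, 47, 53, 58, 81, 89, 106, 111]

Fragments:
  3→14: 11 bp
  14→22: 8 bp
  22→28: 6 bp
  28→40: 12 bp
  40→47: 7 bp
  47→53: 6 bp
  53→58: 5 bp
  58→81: 23 bp
  81→89: 8 bp
  89→106: 17 bp
  106→111: 5 bp
  111→3 (wrap): 135-111+3 = 27 bp

[5,5,6,6,7,8,8,11,12,17,23,27]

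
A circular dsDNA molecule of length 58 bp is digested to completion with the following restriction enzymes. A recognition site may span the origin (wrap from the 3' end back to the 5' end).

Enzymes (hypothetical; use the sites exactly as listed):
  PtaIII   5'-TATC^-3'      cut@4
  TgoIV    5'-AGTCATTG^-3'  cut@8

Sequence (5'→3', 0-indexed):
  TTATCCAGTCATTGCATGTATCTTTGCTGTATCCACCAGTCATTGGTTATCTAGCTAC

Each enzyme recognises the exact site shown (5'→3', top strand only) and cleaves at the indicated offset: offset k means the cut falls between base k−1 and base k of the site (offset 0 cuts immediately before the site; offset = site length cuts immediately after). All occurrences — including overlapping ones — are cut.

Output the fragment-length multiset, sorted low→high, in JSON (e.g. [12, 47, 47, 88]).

Site scan:
  PtaIII (TATC, off=4): starts [1, 18, 29, 47] → cuts [5, 22, 33, 51]
  TgoIV (AGTCATTG, off=8): starts [6, 37] → cuts [14, 45]

Pooled cuts: [5, 14, 22, 33, 45, 51]

Fragments:
  5→14: 9 bp
  14→22: 8 bp
  22→33: 11 bp
  33→45: 12 bp
  45→51: 6 bp
  51→5 (wrap): 58-51+5 = 12 bp

[6,8,9,11,12,12]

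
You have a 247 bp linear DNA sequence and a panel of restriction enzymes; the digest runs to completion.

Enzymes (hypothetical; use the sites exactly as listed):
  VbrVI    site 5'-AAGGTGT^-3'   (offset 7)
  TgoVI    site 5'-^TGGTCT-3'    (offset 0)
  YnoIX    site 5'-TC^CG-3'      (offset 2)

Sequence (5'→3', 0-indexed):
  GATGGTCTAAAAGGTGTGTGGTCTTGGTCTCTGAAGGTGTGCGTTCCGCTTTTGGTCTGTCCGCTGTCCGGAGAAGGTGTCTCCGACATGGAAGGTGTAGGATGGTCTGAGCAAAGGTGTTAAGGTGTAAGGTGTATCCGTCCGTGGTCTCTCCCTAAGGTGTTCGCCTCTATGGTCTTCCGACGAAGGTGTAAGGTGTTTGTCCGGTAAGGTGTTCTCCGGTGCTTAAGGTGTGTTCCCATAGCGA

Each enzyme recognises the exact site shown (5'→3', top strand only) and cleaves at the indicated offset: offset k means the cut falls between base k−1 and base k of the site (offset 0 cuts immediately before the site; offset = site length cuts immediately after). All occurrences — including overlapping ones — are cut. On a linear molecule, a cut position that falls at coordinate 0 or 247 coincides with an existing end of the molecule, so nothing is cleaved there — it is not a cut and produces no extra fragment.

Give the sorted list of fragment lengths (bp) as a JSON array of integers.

[1,2,2,3,3,4,4,4,5,6,6,6,7,7,7,8,8,9,9,11,12,12,13,15,15,15,16,18,19]

Per-enzyme occurrences:
  VbrVI (AAGGTGT, off=7): starts [10, 33, 73, 91, 113, 121, 128, 156, 185, 192, 208, 227] → cuts [17, 40, 80, 98, 120, 128, 135, 163, 192, 199, 215, 234]
  TgoVI (TGGTCT, off=0): starts [2, 18, 24, 52, 102, 144, 172] → cuts [2, 18, 24, 52, 102, 144, 172]
  YnoIX (TCCG, off=2): starts [44, 59, 66, 81, 136, 140, 178, 202, 217] → cuts [46, 61, 68, 83, 138, 142, 180, 204, 219]

Pooled cuts: [2, 17, 18, 24, 40, 46, 52, 61, 68, 80, 83, 98, 102, 120, 128, 135, 138, 142, 144, 163, 172, 180, 192, 199, 204, 215, 219, 234]

Fragment lengths:
  [0,2): 2 bp
  [2,17): 15 bp
  [17,18): 1 bp
  [18,24): 6 bp
  [24,40): 16 bp
  [40,46): 6 bp
  [46,52): 6 bp
  [52,61): 9 bp
  [61,68): 7 bp
  [68,80): 12 bp
  [80,83): 3 bp
  [83,98): 15 bp
  [98,102): 4 bp
  [102,120): 18 bp
  [120,128): 8 bp
  [128,135): 7 bp
  [135,138): 3 bp
  [138,142): 4 bp
  [142,144): 2 bp
  [144,163): 19 bp
  [163,172): 9 bp
  [172,180): 8 bp
  [180,192): 12 bp
  [192,199): 7 bp
  [199,204): 5 bp
  [204,215): 11 bp
  [215,219): 4 bp
  [219,234): 15 bp
  [234,247): 13 bp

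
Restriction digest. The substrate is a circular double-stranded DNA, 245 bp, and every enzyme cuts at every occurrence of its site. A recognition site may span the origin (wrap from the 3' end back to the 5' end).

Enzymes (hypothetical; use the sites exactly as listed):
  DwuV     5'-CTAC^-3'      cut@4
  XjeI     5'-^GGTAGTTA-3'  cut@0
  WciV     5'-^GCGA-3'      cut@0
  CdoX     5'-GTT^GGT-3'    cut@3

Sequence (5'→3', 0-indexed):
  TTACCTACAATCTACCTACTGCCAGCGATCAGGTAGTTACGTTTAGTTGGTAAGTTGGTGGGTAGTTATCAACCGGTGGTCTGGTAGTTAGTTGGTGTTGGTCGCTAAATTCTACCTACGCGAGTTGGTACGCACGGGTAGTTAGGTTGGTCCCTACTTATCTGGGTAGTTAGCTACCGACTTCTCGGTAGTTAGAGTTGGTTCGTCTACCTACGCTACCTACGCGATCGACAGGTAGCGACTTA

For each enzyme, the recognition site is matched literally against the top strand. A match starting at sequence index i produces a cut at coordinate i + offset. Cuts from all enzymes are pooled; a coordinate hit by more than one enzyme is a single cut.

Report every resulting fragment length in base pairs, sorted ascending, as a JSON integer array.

Scan for sites:
  DwuV (CTAC, off=4): starts [4, 11, 15, 111, 115, 153, 173, 206, 210, 215, 219] → cuts [8, 15, 19, 115, 119, 157, 177, 210, 214, 219, 223]
  XjeI (GGTAGTTA, off=0): starts [31, 60, 82, 136, 164, 186] → cuts [31, 60, 82, 136, 164, 186]
  WciV (GCGA, off=0): starts [24, 119, 223, 237] → cuts [24, 119, 223, 237]
  CdoX (GTTGGT, off=3): starts [45, 53, 90, 96, 123, 145, 196] → cuts [48, 56, 93, 99, 126, 148, 199]

All cut coordinates (distinct, sorted): [8, 15, 19, 24, 31, 48, 56, 60, 82, 93, 99, 115, 119, 126, 136, 148, 157, 164, 177, 186, 199, 210, 214, 219, 223, 237]

Fragment lengths:
  8→15: 7 bp
  15→19: 4 bp
  19→24: 5 bp
  24→31: 7 bp
  31→48: 17 bp
  48→56: 8 bp
  56→60: 4 bp
  60→82: 22 bp
  82→93: 11 bp
  93→99: 6 bp
  99→115: 16 bp
  115→119: 4 bp
  119→126: 7 bp
  126→136: 10 bp
  136→148: 12 bp
  148→157: 9 bp
  157→164: 7 bp
  164→177: 13 bp
  177→186: 9 bp
  186→199: 13 bp
  199→210: 11 bp
  210→214: 4 bp
  214→219: 5 bp
  219→223: 4 bp
  223→237: 14 bp
  237→8 (wrap): 245-237+8 = 16 bp

[4,4,4,4,4,5,5,6,7,7,7,7,8,9,9,10,11,11,12,13,13,14,16,16,17,22]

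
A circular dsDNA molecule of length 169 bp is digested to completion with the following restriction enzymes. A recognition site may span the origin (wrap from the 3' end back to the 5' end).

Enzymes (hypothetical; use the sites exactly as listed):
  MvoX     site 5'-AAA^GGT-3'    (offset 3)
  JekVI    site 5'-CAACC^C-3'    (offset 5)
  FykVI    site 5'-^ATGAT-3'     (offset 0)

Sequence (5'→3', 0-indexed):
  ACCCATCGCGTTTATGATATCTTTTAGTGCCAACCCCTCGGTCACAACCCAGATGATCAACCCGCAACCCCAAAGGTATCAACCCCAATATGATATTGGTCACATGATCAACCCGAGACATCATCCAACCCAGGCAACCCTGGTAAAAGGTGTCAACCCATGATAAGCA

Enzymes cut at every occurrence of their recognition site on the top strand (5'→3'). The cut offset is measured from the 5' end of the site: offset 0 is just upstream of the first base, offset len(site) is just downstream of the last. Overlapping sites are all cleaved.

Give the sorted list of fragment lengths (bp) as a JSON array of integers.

Scan for sites:
  MvoX AAAGGT/3: at [71, 145] ⇒ [74, 148]
  JekVI CAACCC/5: at [30, 44, 57, 64, 79, 108, 125, 134, 153, 167] ⇒ [3, 35, 49, 62, 69, 84, 113, 130, 139, 158]
  FykVI ATGAT/0: at [13, 52, 89, 103, 159] ⇒ [13, 52, 89, 103, 159]

All cut coordinates (distinct, sorted): [3, 13, 35, 49, 52, 62, 69, 74, 84, 89, 103, 113, 130, 139, 148, 158, 159]

Fragments:
  3→13: 10 bp
  13→35: 22 bp
  35→49: 14 bp
  49→52: 3 bp
  52→62: 10 bp
  62→69: 7 bp
  69→74: 5 bp
  74→84: 10 bp
  84→89: 5 bp
  89→103: 14 bp
  103→113: 10 bp
  113→130: 17 bp
  130→139: 9 bp
  139→148: 9 bp
  148→158: 10 bp
  158→159: 1 bp
  159→3 (wrap): 169-159+3 = 13 bp

[1,3,5,5,7,9,9,10,10,10,10,10,13,14,14,17,22]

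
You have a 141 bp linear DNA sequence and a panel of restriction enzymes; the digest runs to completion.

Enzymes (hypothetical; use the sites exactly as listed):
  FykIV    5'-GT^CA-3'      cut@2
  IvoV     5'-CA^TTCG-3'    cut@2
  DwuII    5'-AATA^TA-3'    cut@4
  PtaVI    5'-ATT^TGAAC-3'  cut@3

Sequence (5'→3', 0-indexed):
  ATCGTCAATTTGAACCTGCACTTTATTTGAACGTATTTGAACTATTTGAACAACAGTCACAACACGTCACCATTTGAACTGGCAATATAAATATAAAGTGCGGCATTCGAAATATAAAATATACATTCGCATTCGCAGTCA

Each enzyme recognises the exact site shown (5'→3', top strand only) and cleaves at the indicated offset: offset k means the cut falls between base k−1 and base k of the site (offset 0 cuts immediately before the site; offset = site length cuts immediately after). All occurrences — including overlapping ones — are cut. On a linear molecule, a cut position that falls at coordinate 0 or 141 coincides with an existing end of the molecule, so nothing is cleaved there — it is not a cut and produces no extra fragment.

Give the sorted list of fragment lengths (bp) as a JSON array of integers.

[2,4,5,5,6,6,7,7,8,9,9,10,10,11,12,13,17]

Site scan:
  FykIV GTCA/2: at [3, 55, 65, 137] ⇒ [5, 57, 67, 139]
  IvoV CATTCG/2: at [103, 123, 129] ⇒ [105, 125, 131]
  DwuII AATATA/4: at [83, 89, 110, 117] ⇒ [87, 93, 114, 121]
  PtaVI ATTTGAAC/3: at [7, 24, 34, 43, 71] ⇒ [10, 27, 37, 46, 74]

Pooled cuts: [5, 10, 27, 37, 46, 57, 67, 74, 87, 93, 105, 114, 121, 125, 131, 139]

Fragments:
  [0,5): 5 bp
  [5,10): 5 bp
  [10,27): 17 bp
  [27,37): 10 bp
  [37,46): 9 bp
  [46,57): 11 bp
  [57,67): 10 bp
  [67,74): 7 bp
  [74,87): 13 bp
  [87,93): 6 bp
  [93,105): 12 bp
  [105,114): 9 bp
  [114,121): 7 bp
  [121,125): 4 bp
  [125,131): 6 bp
  [131,139): 8 bp
  [139,141): 2 bp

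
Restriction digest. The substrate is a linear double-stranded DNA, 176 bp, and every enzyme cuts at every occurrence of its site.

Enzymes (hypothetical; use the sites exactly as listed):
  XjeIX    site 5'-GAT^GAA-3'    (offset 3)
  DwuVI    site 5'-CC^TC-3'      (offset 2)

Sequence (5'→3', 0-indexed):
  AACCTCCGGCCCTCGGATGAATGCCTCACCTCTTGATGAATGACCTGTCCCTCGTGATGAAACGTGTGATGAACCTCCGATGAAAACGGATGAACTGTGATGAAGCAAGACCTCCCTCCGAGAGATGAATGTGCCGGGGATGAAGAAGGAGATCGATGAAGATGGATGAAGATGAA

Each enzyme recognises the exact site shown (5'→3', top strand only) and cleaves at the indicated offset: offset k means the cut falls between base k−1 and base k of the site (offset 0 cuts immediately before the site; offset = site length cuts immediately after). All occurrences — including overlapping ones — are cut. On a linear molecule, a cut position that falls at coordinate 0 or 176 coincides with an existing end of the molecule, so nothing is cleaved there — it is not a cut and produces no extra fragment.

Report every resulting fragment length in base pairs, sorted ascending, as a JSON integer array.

Scan for sites:
  XjeIX GATGAA/3: at [15, 34, 55, 67, 78, 88, 98, 123, 138, 154, 164, 170] ⇒ [18, 37, 58, 70, 81, 91, 101, 126, 141, 157, 167, 173]
  DwuVI CCTC/2: at [2, 10, 23, 28, 49, 73, 110, 114] ⇒ [4, 12, 25, 30, 51, 75, 112, 116]

Pooled cuts: [4, 12, 18, 25, 30, 37, 51, 58, 70, 75, 81, 91, 101, 112, 116, 126, 141, 157, 167, 173]

Fragment lengths:
  [0,4): 4 bp
  [4,12): 8 bp
  [12,18): 6 bp
  [18,25): 7 bp
  [25,30): 5 bp
  [30,37): 7 bp
  [37,51): 14 bp
  [51,58): 7 bp
  [58,70): 12 bp
  [70,75): 5 bp
  [75,81): 6 bp
  [81,91): 10 bp
  [91,101): 10 bp
  [101,112): 11 bp
  [112,116): 4 bp
  [116,126): 10 bp
  [126,141): 15 bp
  [141,157): 16 bp
  [157,167): 10 bp
  [167,173): 6 bp
  [173,176): 3 bp

[3,4,4,5,5,6,6,6,7,7,7,8,10,10,10,10,11,12,14,15,16]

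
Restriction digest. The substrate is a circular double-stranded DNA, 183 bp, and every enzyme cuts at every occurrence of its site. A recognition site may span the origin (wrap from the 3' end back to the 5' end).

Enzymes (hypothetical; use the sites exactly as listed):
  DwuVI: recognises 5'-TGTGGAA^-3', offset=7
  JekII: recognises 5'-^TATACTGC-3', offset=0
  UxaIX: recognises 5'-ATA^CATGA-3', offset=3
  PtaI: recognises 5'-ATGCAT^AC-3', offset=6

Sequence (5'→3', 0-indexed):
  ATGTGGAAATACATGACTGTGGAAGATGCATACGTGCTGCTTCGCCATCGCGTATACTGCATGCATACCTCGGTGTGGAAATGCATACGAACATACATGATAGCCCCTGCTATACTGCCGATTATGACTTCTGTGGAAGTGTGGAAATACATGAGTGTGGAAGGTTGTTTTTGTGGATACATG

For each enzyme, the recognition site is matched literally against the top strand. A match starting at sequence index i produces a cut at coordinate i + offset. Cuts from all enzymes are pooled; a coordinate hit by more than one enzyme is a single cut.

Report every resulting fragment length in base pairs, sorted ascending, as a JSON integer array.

Scan for sites:
  DwuVI TGTGGAA/7: at [1, 17, 73, 131, 139, 155] ⇒ [8, 24, 80, 138, 146, 162]
  JekII TATACTGC/0: at [52, 110] ⇒ [52, 110]
  UxaIX ATACATGA/3: at [8, 92, 146, 176] ⇒ [11, 95, 149, 179]
  PtaI ATGCATAC/6: at [25, 60, 80] ⇒ [31, 66, 86]

Pooled cuts: [8, 11, 24, 31, 52, 66, 80, 86, 95, 110, 138, 146, 149, 162, 179]

Fragment lengths:
  8→11: 3 bp
  11→24: 13 bp
  24→31: 7 bp
  31→52: 21 bp
  52→66: 14 bp
  66→80: 14 bp
  80→86: 6 bp
  86→95: 9 bp
  95→110: 15 bp
  110→138: 28 bp
  138→146: 8 bp
  146→149: 3 bp
  149→162: 13 bp
  162→179: 17 bp
  179→8 (wrap): 183-179+8 = 12 bp

[3,3,6,7,8,9,12,13,13,14,14,15,17,21,28]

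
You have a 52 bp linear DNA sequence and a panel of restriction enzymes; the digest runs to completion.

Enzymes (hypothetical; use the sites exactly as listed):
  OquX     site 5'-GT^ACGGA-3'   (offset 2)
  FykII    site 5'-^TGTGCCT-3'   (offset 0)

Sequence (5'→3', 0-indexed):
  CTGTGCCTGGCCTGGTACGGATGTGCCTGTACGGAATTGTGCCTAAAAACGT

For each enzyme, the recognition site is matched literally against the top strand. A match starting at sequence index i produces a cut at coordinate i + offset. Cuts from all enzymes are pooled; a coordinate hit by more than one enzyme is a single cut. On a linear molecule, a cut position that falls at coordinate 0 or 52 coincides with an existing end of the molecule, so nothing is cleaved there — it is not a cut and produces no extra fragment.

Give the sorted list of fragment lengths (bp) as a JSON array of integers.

Per-enzyme occurrences:
  OquX GTACGGA/2: at [14, 28] ⇒ [16, 30]
  FykII TGTGCCT/0: at [1, 21, 37] ⇒ [1, 21, 37]

All cut coordinates (distinct, sorted): [1, 16, 21, 30, 37]

Fragment lengths:
  [0,1): 1 bp
  [1,16): 15 bp
  [16,21): 5 bp
  [21,30): 9 bp
  [30,37): 7 bp
  [37,52): 15 bp

[1,5,7,9,15,15]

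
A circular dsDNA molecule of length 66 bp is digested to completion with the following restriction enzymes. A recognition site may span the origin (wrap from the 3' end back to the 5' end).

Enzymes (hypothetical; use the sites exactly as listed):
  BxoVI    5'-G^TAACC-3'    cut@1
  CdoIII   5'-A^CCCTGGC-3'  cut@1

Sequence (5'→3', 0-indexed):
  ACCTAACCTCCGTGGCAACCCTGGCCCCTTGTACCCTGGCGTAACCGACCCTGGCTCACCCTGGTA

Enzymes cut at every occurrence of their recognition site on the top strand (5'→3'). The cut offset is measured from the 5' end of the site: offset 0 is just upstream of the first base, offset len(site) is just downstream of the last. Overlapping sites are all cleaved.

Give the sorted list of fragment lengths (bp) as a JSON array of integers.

Scan for sites:
  BxoVI GTAACC/1: at [40, 63] ⇒ [41, 64]
  CdoIII ACCCTGGC/1: at [17, 32, 47] ⇒ [18, 33, 48]

Pooled cuts: [18, 33, 41, 48, 64]

Fragment lengths:
  18→33: 15 bp
  33→41: 8 bp
  41→48: 7 bp
  48→64: 16 bp
  64→18 (wrap): 66-64+18 = 20 bp

[7,8,15,16,20]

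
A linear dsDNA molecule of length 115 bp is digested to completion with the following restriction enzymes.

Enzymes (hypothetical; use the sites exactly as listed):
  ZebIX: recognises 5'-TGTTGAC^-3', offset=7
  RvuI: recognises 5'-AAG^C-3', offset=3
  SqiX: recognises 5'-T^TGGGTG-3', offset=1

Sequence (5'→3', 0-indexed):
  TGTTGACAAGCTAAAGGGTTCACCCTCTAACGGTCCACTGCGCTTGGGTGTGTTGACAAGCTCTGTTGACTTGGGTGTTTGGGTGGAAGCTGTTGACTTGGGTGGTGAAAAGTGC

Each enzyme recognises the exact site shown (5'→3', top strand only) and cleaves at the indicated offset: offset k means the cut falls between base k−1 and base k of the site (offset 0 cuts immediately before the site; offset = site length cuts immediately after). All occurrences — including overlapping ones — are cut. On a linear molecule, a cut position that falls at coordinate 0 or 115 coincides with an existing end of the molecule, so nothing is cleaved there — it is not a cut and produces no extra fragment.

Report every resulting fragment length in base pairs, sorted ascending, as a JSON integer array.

[1,1,3,3,7,8,8,10,10,13,17,34]

Scan for sites:
  ZebIX (TGTTGAC, off=7): starts [0, 50, 63, 90] → cuts [7, 57, 70, 97]
  RvuI (AAGC, off=3): starts [7, 57, 86] → cuts [10, 60, 89]
  SqiX (TTGGGTG, off=1): starts [43, 70, 78, 97] → cuts [44, 71, 79, 98]

All cut coordinates (distinct, sorted): [7, 10, 44, 57, 60, 70, 71, 79, 89, 97, 98]

Fragments:
  [0,7): 7 bp
  [7,10): 3 bp
  [10,44): 34 bp
  [44,57): 13 bp
  [57,60): 3 bp
  [60,70): 10 bp
  [70,71): 1 bp
  [71,79): 8 bp
  [79,89): 10 bp
  [89,97): 8 bp
  [97,98): 1 bp
  [98,115): 17 bp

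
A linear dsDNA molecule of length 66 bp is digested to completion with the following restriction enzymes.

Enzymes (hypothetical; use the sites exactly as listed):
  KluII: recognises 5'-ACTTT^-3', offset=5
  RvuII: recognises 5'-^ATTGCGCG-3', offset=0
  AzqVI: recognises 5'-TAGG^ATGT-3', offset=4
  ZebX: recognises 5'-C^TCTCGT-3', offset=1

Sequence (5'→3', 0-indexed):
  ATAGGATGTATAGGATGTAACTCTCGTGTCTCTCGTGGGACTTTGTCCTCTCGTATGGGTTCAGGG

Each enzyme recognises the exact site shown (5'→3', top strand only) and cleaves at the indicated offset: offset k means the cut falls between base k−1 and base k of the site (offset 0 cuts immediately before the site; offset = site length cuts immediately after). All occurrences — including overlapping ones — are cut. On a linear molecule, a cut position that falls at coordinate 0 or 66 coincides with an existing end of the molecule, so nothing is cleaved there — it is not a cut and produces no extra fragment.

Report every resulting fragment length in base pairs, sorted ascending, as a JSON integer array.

Site scan:
  KluII (ACTTT, off=5): starts [39] → cuts [44]
  RvuII (ATTGCGCG, off=0): no sites
  AzqVI (TAGGATGT, off=4): starts [1, 10] → cuts [5, 14]
  ZebX (CTCTCGT, off=1): starts [20, 29, 47] → cuts [21, 30, 48]

All cut coordinates (distinct, sorted): [5, 14, 21, 30, 44, 48]

Fragment lengths:
  [0,5): 5 bp
  [5,14): 9 bp
  [14,21): 7 bp
  [21,30): 9 bp
  [30,44): 14 bp
  [44,48): 4 bp
  [48,66): 18 bp

[4,5,7,9,9,14,18]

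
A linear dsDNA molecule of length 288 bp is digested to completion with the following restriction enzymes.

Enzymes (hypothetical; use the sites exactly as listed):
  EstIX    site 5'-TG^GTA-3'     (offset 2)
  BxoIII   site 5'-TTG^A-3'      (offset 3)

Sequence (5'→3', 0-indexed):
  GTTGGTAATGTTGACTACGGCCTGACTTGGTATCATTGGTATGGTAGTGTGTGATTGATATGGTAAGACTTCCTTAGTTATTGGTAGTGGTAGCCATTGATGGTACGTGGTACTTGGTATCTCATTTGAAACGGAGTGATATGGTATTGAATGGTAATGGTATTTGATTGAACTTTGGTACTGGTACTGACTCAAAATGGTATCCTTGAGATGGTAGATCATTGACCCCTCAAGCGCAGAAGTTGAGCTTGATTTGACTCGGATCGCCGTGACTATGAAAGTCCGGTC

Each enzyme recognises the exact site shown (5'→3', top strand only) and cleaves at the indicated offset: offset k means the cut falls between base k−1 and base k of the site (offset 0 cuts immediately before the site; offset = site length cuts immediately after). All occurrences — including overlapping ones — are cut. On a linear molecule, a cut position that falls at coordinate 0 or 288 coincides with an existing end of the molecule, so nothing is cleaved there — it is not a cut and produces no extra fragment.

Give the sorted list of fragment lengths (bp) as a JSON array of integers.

Site scan:
  EstIX (TGGTA, off=2): starts [2, 27, 36, 41, 60, 81, 87, 100, 107, 114, 141, 151, 157, 175, 181, 197, 211] → cuts [4, 29, 38, 43, 62, 83, 89, 102, 109, 116, 143, 153, 159, 177, 183, 199, 213]
  BxoIII (TTGA, off=3): starts [10, 54, 96, 125, 146, 163, 167, 205, 221, 242, 248, 253] → cuts [13, 57, 99, 128, 149, 166, 170, 208, 224, 245, 251, 256]

All cut coordinates (distinct, sorted): [4, 13, 29, 38, 43, 57, 62, 83, 89, 99, 102, 109, 116, 128, 143, 149, 153, 159, 166, 170, 177, 183, 199, 208, 213, 224, 245, 251, 256]

Fragments:
  [0,4): 4 bp
  [4,13): 9 bp
  [13,29): 16 bp
  [29,38): 9 bp
  [38,43): 5 bp
  [43,57): 14 bp
  [57,62): 5 bp
  [62,83): 21 bp
  [83,89): 6 bp
  [89,99): 10 bp
  [99,102): 3 bp
  [102,109): 7 bp
  [109,116): 7 bp
  [116,128): 12 bp
  [128,143): 15 bp
  [143,149): 6 bp
  [149,153): 4 bp
  [153,159): 6 bp
  [159,166): 7 bp
  [166,170): 4 bp
  [170,177): 7 bp
  [177,183): 6 bp
  [183,199): 16 bp
  [199,208): 9 bp
  [208,213): 5 bp
  [213,224): 11 bp
  [224,245): 21 bp
  [245,251): 6 bp
  [251,256): 5 bp
  [256,288): 32 bp

[3,4,4,4,5,5,5,5,6,6,6,6,6,7,7,7,7,9,9,9,10,11,12,14,15,16,16,21,21,32]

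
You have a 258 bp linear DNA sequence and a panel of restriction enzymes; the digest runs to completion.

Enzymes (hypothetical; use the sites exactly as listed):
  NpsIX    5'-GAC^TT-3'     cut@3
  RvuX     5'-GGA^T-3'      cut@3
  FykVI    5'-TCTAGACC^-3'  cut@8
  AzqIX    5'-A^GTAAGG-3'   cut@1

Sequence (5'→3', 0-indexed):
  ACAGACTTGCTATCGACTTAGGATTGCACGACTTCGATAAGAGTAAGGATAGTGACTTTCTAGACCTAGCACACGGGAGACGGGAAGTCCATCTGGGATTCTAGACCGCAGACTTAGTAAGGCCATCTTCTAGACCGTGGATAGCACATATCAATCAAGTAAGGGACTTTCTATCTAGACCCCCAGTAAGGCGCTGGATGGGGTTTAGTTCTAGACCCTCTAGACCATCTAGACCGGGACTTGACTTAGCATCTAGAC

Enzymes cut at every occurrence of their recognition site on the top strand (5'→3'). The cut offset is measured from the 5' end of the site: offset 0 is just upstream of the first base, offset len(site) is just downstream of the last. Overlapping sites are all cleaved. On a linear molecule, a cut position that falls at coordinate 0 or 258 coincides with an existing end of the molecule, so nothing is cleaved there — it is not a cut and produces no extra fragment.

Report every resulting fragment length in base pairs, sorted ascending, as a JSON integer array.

Scan for sites:
  NpsIX GACTT/3: at [3, 14, 29, 53, 110, 164, 237, 242] ⇒ [6, 17, 32, 56, 113, 167, 240, 245]
  RvuX GGAT/3: at [20, 46, 95, 138, 195] ⇒ [23, 49, 98, 141, 198]
  FykVI TCTAGACC/8: at [58, 99, 128, 173, 209, 218, 227] ⇒ [66, 107, 136, 181, 217, 226, 235]
  AzqIX AGTAAGG/1: at [41, 115, 157, 184] ⇒ [42, 116, 158, 185]

All cut coordinates (distinct, sorted): [6, 17, 23, 32, 42, 49, 56, 66, 98, 107, 113, 116, 136, 141, 158, 167, 181, 185, 198, 217, 226, 235, 240, 245]

Fragments:
  [0,6): 6 bp
  [6,17): 11 bp
  [17,23): 6 bp
  [23,32): 9 bp
  [32,42): 10 bp
  [42,49): 7 bp
  [49,56): 7 bp
  [56,66): 10 bp
  [66,98): 32 bp
  [98,107): 9 bp
  [107,113): 6 bp
  [113,116): 3 bp
  [116,136): 20 bp
  [136,141): 5 bp
  [141,158): 17 bp
  [158,167): 9 bp
  [167,181): 14 bp
  [181,185): 4 bp
  [185,198): 13 bp
  [198,217): 19 bp
  [217,226): 9 bp
  [226,235): 9 bp
  [235,240): 5 bp
  [240,245): 5 bp
  [245,258): 13 bp

[3,4,5,5,5,6,6,6,7,7,9,9,9,9,9,10,10,11,13,13,14,17,19,20,32]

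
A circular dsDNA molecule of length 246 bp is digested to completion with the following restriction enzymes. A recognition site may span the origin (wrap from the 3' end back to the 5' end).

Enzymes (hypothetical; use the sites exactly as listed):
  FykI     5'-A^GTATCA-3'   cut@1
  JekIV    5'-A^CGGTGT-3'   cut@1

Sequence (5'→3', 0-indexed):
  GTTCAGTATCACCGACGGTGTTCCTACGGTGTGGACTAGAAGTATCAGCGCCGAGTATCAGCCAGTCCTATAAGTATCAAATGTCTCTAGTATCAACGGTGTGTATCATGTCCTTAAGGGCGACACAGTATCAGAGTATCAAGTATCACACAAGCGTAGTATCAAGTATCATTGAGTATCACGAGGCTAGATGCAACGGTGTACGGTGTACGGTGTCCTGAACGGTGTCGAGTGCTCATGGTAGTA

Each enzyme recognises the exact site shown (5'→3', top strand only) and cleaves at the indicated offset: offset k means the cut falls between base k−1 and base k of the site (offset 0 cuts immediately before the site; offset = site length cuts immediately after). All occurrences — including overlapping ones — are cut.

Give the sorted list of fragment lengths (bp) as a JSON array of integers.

Per-enzyme occurrences:
  FykI (AGTATCA, off=1): starts [4, 40, 53, 72, 88, 126, 134, 141, 157, 164, 174] → cuts [5, 41, 54, 73, 89, 127, 135, 142, 158, 165, 175]
  JekIV (ACGGTGT, off=1): starts [14, 25, 95, 195, 202, 209, 221] → cuts [15, 26, 96, 196, 203, 210, 222]

All cut coordinates (distinct, sorted): [5, 15, 26, 41, 54, 73, 89, 96, 127, 135, 142, 158, 165, 175, 196, 203, 210, 222]

Fragments:
  5→15: 10 bp
  15→26: 11 bp
  26→41: 15 bp
  41→54: 13 bp
  54→73: 19 bp
  73→89: 16 bp
  89→96: 7 bp
  96→127: 31 bp
  127→135: 8 bp
  135→142: 7 bp
  142→158: 16 bp
  158→165: 7 bp
  165→175: 10 bp
  175→196: 21 bp
  196→203: 7 bp
  203→210: 7 bp
  210→222: 12 bp
  222→5 (wrap): 246-222+5 = 29 bp

[7,7,7,7,7,8,10,10,11,12,13,15,16,16,19,21,29,31]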